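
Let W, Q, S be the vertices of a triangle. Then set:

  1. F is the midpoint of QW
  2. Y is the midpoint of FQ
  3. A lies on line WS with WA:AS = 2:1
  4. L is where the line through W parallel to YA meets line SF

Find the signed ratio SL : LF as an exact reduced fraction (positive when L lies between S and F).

SL:LF = -9/4

Work in coordinates with W = (0, 0), Q = (1, 0), S = (0, 1).
1. F is the midpoint of QW ⇒ F = (1/2, 0)
2. Y is the midpoint of FQ ⇒ Y = (3/4, 0)
3. A lies on line WS with WA:AS = 2:1 ⇒ A = (0, 2/3)
4. L is where the line through W parallel to YA meets line SF ⇒ L = (9/10, -4/5)
L = S + t·(F−S) with t = 9/5, so SL:LF = t:(1−t) = 9/5:-4/5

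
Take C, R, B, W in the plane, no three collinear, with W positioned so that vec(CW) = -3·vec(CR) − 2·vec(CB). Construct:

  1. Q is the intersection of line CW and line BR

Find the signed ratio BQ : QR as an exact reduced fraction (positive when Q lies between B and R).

Set C = (0, 0), R = (1, 0), B = (0, 1), W = (-3, -2); any affine frame gives the same invariant.
1. Q is the intersection of line CW and line BR ⇒ Q = (3/5, 2/5)
Q = B + t·(R−B) with t = 3/5, so BQ:QR = t:(1−t) = 3/5:2/5

BQ:QR = 3/2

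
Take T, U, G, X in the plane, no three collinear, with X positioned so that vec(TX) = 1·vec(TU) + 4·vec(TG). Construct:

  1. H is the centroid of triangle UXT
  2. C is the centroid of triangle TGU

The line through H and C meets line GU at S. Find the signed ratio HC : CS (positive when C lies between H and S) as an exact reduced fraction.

Set T = (0, 0), U = (1, 0), G = (0, 1), X = (1, 4); any affine frame gives the same invariant.
1. H is the centroid of triangle UXT ⇒ H = (2/3, 4/3)
2. C is the centroid of triangle TGU ⇒ C = (1/3, 1/3)
line HC meets GU at S = (5/12, 7/12)
C = H + t·(S−H) with t = 4/3, so HC:CS = 4/3:-1/3

HC:CS = -4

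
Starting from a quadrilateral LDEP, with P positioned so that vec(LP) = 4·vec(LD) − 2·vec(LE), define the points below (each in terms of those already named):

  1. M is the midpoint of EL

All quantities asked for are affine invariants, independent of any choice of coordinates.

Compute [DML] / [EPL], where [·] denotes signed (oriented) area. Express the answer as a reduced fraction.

[DML]:[EPL] = -1/8

Set L = (0, 0), D = (1, 0), E = (0, 1), P = (4, -2); any affine frame gives the same invariant.
1. M is the midpoint of EL ⇒ M = (0, 1/2)
2·[DML] = 1/2, 2·[EPL] = -4
[DML]:[EPL] = 1/2:-4 = -1/8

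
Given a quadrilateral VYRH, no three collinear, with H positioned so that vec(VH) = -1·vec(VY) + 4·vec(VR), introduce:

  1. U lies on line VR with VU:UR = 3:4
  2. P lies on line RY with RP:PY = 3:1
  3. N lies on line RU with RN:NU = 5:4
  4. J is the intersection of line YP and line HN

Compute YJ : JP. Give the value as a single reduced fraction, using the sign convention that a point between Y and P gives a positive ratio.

Work in coordinates with V = (0, 0), Y = (1, 0), R = (0, 1), H = (-1, 4).
1. U lies on line VR with VU:UR = 3:4 ⇒ U = (0, 3/7)
2. P lies on line RY with RP:PY = 3:1 ⇒ P = (3/4, 1/4)
3. N lies on line RU with RN:NU = 5:4 ⇒ N = (0, 43/63)
4. J is the intersection of line YP and line HN ⇒ J = (-10/73, 83/73)
J = Y + t·(P−Y) with t = 332/73, so YJ:JP = t:(1−t) = 332/73:-259/73

YJ:JP = -332/259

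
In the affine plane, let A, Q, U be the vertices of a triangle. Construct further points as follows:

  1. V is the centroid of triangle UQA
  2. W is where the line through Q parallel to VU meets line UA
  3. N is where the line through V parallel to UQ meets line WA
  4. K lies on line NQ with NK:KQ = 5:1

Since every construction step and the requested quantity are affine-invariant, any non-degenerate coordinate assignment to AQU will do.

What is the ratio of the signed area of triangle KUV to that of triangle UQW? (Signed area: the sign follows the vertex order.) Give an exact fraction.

[KUV]:[UQW] = 7/27

Assign A = (0, 0), Q = (1, 0), U = (0, 1) — the answer is frame-independent, so this choice is without loss of generality.
1. V is the centroid of triangle UQA ⇒ V = (1/3, 1/3)
2. W is where the line through Q parallel to VU meets line UA ⇒ W = (0, 2)
3. N is where the line through V parallel to UQ meets line WA ⇒ N = (0, 2/3)
4. K lies on line NQ with NK:KQ = 5:1 ⇒ K = (5/6, 1/9)
2·[KUV] = 7/27, 2·[UQW] = 1
[KUV]:[UQW] = 7/27:1 = 7/27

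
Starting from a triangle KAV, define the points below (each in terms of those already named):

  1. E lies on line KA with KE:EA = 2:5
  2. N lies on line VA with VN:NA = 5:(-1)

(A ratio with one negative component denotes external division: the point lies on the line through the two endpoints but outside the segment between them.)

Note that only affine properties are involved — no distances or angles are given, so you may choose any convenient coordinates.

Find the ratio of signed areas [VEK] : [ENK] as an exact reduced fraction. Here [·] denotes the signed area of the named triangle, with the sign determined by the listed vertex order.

Choose coordinates K = (0, 0), A = (1, 0), V = (0, 1).
1. E lies on line KA with KE:EA = 2:5 ⇒ E = (2/7, 0)
2. N lies on line VA with VN:NA = 5:(-1) ⇒ N = (5/4, -1/4)
2·[VEK] = -2/7, 2·[ENK] = -1/14
[VEK]:[ENK] = -2/7:-1/14 = 4

[VEK]:[ENK] = 4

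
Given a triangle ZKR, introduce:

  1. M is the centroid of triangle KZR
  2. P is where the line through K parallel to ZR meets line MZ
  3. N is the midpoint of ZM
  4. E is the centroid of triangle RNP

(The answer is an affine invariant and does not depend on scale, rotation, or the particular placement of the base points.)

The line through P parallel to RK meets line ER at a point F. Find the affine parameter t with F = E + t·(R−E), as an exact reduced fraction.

t = -8

Assign Z = (0, 0), K = (1, 0), R = (0, 1) — the answer is frame-independent, so this choice is without loss of generality.
1. M is the centroid of triangle KZR ⇒ M = (1/3, 1/3)
2. P is where the line through K parallel to ZR meets line MZ ⇒ P = (1, 1)
3. N is the midpoint of ZM ⇒ N = (1/6, 1/6)
4. E is the centroid of triangle RNP ⇒ E = (7/18, 13/18)
through P parallel to RK: direction (1, -1); meets ER at F = (7/2, -3/2)
F = E + t·(R−E) with t = -8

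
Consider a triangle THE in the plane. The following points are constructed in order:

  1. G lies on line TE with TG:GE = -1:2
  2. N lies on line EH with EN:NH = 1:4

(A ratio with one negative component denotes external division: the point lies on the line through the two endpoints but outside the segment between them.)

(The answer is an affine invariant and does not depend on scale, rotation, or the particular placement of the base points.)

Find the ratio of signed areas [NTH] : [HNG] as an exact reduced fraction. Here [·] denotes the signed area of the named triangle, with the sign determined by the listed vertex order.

Work in coordinates with T = (0, 0), H = (1, 0), E = (0, 1).
1. G lies on line TE with TG:GE = -1:2 ⇒ G = (0, -1)
2. N lies on line EH with EN:NH = 1:4 ⇒ N = (1/5, 4/5)
2·[NTH] = 4/5, 2·[HNG] = 8/5
[NTH]:[HNG] = 4/5:8/5 = 1/2

[NTH]:[HNG] = 1/2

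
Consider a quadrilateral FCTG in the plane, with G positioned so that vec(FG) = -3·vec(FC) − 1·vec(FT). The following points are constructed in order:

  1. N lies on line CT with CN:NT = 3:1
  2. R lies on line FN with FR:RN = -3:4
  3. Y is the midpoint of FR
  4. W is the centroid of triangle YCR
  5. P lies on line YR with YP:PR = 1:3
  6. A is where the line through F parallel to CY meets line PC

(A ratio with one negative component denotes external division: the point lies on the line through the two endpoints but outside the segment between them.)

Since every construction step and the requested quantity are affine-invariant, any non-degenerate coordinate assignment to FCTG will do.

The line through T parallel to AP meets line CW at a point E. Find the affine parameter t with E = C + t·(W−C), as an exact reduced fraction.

t = -46/3

Choose coordinates F = (0, 0), C = (1, 0), T = (0, 1), G = (-3, -1).
1. N lies on line CT with CN:NT = 3:1 ⇒ N = (1/4, 3/4)
2. R lies on line FN with FR:RN = -3:4 ⇒ R = (-3/4, -9/4)
3. Y is the midpoint of FR ⇒ Y = (-3/8, -9/8)
4. W is the centroid of triangle YCR ⇒ W = (-1/24, -9/8)
5. P lies on line YR with YP:PR = 1:3 ⇒ P = (-15/32, -45/32)
6. A is where the line through F parallel to CY meets line PC ⇒ A = (55/8, 45/8)
through T parallel to AP: direction (-235/32, -225/32); meets CW at E = (611/36, 69/4)
E = C + t·(W−C) with t = -46/3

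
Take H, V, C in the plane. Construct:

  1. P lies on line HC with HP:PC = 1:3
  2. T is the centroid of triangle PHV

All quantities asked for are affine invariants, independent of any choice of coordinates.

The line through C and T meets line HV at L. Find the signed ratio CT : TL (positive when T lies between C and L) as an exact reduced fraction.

Assign H = (0, 0), V = (1, 0), C = (0, 1) — the answer is frame-independent, so this choice is without loss of generality.
1. P lies on line HC with HP:PC = 1:3 ⇒ P = (0, 1/4)
2. T is the centroid of triangle PHV ⇒ T = (1/3, 1/12)
line CT meets HV at L = (4/11, 0)
T = C + t·(L−C) with t = 11/12, so CT:TL = 11/12:1/12

CT:TL = 11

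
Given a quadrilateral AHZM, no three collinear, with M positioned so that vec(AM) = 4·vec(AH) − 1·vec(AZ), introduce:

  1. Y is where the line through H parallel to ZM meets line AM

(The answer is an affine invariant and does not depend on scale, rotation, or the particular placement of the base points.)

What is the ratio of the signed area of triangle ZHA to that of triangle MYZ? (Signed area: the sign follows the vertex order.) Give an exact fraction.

Choose coordinates A = (0, 0), H = (1, 0), Z = (0, 1), M = (4, -1).
1. Y is where the line through H parallel to ZM meets line AM ⇒ Y = (2, -1/2)
2·[ZHA] = -1, 2·[MYZ] = -2
[ZHA]:[MYZ] = -1:-2 = 1/2

[ZHA]:[MYZ] = 1/2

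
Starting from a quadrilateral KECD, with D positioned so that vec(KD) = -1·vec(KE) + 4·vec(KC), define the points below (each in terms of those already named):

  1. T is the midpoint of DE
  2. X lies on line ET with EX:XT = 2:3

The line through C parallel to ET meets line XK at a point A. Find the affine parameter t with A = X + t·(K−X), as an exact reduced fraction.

Choose coordinates K = (0, 0), E = (1, 0), C = (0, 1), D = (-1, 4).
1. T is the midpoint of DE ⇒ T = (0, 2)
2. X lies on line ET with EX:XT = 2:3 ⇒ X = (3/5, 4/5)
through C parallel to ET: direction (-1, 2); meets XK at A = (3/10, 2/5)
A = X + t·(K−X) with t = 1/2

t = 1/2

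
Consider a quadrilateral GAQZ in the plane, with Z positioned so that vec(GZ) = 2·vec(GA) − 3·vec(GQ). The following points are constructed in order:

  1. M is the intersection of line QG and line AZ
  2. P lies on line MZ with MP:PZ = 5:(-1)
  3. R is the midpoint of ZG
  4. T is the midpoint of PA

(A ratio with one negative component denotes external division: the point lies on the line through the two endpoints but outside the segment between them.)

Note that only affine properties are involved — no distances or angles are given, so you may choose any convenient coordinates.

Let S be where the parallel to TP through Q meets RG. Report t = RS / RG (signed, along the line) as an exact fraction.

t = 1/3

Assign G = (0, 0), A = (1, 0), Q = (0, 1), Z = (2, -3) — the answer is frame-independent, so this choice is without loss of generality.
1. M is the intersection of line QG and line AZ ⇒ M = (0, 3)
2. P lies on line MZ with MP:PZ = 5:(-1) ⇒ P = (5/2, -9/2)
3. R is the midpoint of ZG ⇒ R = (1, -3/2)
4. T is the midpoint of PA ⇒ T = (7/4, -9/4)
through Q parallel to TP: direction (3/4, -9/4); meets RG at S = (2/3, -1)
S = R + t·(G−R) with t = 1/3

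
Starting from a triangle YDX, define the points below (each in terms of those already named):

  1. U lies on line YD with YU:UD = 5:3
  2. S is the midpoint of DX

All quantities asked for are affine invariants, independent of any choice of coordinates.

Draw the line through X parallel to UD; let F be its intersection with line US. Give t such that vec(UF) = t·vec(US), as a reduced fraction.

Choose coordinates Y = (0, 0), D = (1, 0), X = (0, 1).
1. U lies on line YD with YU:UD = 5:3 ⇒ U = (5/8, 0)
2. S is the midpoint of DX ⇒ S = (1/2, 1/2)
through X parallel to UD: direction (3/8, 0); meets US at F = (3/8, 1)
F = U + t·(S−U) with t = 2

t = 2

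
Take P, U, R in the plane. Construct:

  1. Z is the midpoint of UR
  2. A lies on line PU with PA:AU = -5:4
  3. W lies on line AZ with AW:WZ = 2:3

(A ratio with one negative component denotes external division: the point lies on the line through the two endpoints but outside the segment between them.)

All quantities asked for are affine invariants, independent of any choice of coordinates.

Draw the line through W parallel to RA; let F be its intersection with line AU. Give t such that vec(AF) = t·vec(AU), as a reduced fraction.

t = 1/5

Assign P = (0, 0), U = (1, 0), R = (0, 1) — the answer is frame-independent, so this choice is without loss of generality.
1. Z is the midpoint of UR ⇒ Z = (1/2, 1/2)
2. A lies on line PU with PA:AU = -5:4 ⇒ A = (5, 0)
3. W lies on line AZ with AW:WZ = 2:3 ⇒ W = (16/5, 1/5)
through W parallel to RA: direction (5, -1); meets AU at F = (21/5, 0)
F = A + t·(U−A) with t = 1/5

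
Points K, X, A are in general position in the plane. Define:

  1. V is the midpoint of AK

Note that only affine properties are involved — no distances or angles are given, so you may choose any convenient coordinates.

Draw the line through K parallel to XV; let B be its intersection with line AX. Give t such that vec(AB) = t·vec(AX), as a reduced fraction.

Set K = (0, 0), X = (1, 0), A = (0, 1); any affine frame gives the same invariant.
1. V is the midpoint of AK ⇒ V = (0, 1/2)
through K parallel to XV: direction (-1, 1/2); meets AX at B = (2, -1)
B = A + t·(X−A) with t = 2

t = 2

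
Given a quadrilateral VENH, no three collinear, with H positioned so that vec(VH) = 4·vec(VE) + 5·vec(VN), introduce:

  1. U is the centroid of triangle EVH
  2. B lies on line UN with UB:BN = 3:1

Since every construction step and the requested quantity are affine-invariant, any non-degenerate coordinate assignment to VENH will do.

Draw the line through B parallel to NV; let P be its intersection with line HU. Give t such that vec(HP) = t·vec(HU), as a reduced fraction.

Choose coordinates V = (0, 0), E = (1, 0), N = (0, 1), H = (4, 5).
1. U is the centroid of triangle EVH ⇒ U = (5/3, 5/3)
2. B lies on line UN with UB:BN = 3:1 ⇒ B = (5/12, 7/6)
through B parallel to NV: direction (0, -1); meets HU at P = (5/12, -5/42)
P = H + t·(U−H) with t = 43/28

t = 43/28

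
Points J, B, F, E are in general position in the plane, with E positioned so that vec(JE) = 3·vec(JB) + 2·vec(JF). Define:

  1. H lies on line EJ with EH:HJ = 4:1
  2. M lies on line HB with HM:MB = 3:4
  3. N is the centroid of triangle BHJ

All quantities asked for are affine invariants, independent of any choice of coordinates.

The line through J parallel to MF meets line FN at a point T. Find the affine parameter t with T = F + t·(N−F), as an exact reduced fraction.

t = 3

Assign J = (0, 0), B = (1, 0), F = (0, 1), E = (3, 2) — the answer is frame-independent, so this choice is without loss of generality.
1. H lies on line EJ with EH:HJ = 4:1 ⇒ H = (3/5, 2/5)
2. M lies on line HB with HM:MB = 3:4 ⇒ M = (27/35, 8/35)
3. N is the centroid of triangle BHJ ⇒ N = (8/15, 2/15)
through J parallel to MF: direction (-27/35, 27/35); meets FN at T = (8/5, -8/5)
T = F + t·(N−F) with t = 3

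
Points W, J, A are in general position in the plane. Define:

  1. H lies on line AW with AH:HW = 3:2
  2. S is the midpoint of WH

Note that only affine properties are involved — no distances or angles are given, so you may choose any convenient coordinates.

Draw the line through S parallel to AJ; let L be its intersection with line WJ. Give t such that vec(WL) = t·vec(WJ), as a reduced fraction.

Assign W = (0, 0), J = (1, 0), A = (0, 1) — the answer is frame-independent, so this choice is without loss of generality.
1. H lies on line AW with AH:HW = 3:2 ⇒ H = (0, 2/5)
2. S is the midpoint of WH ⇒ S = (0, 1/5)
through S parallel to AJ: direction (1, -1); meets WJ at L = (1/5, 0)
L = W + t·(J−W) with t = 1/5

t = 1/5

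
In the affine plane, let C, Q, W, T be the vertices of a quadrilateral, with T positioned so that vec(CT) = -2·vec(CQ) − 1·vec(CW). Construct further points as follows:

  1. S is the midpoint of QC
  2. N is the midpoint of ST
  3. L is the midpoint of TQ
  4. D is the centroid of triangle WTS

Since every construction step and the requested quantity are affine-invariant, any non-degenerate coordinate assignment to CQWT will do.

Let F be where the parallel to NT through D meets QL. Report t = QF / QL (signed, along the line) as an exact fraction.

Work in coordinates with C = (0, 0), Q = (1, 0), W = (0, 1), T = (-2, -1).
1. S is the midpoint of QC ⇒ S = (1/2, 0)
2. N is the midpoint of ST ⇒ N = (-3/4, -1/2)
3. L is the midpoint of TQ ⇒ L = (-1/2, -1/2)
4. D is the centroid of triangle WTS ⇒ D = (-1/2, 0)
through D parallel to NT: direction (-5/4, -1/2); meets QL at F = (-8, -3)
F = Q + t·(L−Q) with t = 6

t = 6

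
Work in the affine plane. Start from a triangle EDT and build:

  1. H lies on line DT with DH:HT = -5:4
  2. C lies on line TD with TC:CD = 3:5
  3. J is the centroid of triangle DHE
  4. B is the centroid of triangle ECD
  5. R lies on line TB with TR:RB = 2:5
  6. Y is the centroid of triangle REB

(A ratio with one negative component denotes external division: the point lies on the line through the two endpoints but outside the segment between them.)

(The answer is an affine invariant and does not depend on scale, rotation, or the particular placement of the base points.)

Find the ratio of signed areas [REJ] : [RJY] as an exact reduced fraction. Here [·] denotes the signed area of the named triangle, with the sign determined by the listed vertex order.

Set E = (0, 0), D = (1, 0), T = (0, 1); any affine frame gives the same invariant.
1. H lies on line DT with DH:HT = -5:4 ⇒ H = (-4, 5)
2. C lies on line TD with TC:CD = 3:5 ⇒ C = (3/8, 5/8)
3. J is the centroid of triangle DHE ⇒ J = (-1, 5/3)
4. B is the centroid of triangle ECD ⇒ B = (11/24, 5/24)
5. R lies on line TB with TR:RB = 2:5 ⇒ R = (11/84, 65/84)
6. Y is the centroid of triangle REB ⇒ Y = (11/56, 55/168)
2·[REJ] = -125/126, 2·[RJY] = 25/56
[REJ]:[RJY] = -125/126:25/56 = -20/9

[REJ]:[RJY] = -20/9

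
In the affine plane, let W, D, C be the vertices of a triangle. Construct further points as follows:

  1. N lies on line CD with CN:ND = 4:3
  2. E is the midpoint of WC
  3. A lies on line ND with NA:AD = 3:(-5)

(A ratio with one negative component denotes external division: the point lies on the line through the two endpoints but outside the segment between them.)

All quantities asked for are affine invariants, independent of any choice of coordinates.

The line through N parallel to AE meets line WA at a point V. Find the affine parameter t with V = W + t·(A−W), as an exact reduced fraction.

Work in coordinates with W = (0, 0), D = (1, 0), C = (0, 1).
1. N lies on line CD with CN:ND = 4:3 ⇒ N = (4/7, 3/7)
2. E is the midpoint of WC ⇒ E = (0, 1/2)
3. A lies on line ND with NA:AD = 3:(-5) ⇒ A = (-1/14, 15/14)
through N parallel to AE: direction (1/14, -4/7); meets WA at V = (-5/7, 75/7)
V = W + t·(A−W) with t = 10

t = 10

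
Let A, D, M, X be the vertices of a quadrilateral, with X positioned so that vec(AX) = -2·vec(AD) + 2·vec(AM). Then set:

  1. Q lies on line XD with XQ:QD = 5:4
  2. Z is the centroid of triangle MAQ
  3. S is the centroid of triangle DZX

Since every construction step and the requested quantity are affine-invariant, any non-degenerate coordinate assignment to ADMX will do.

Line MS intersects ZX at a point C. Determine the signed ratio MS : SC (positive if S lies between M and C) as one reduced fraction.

Work in coordinates with A = (0, 0), D = (1, 0), M = (0, 1), X = (-2, 2).
1. Q lies on line XD with XQ:QD = 5:4 ⇒ Q = (-1/3, 8/9)
2. Z is the centroid of triangle MAQ ⇒ Z = (-1/9, 17/27)
3. S is the centroid of triangle DZX ⇒ S = (-10/27, 71/81)
line MS meets ZX at C = (-23/54, 139/162)
S = M + t·(C−M) with t = 20/23, so MS:SC = 20/23:3/23

MS:SC = 20/3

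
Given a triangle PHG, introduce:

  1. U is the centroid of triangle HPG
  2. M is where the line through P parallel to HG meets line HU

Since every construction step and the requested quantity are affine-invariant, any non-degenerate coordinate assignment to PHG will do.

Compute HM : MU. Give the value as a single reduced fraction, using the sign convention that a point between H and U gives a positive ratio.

HM:MU = -3/2

Set P = (0, 0), H = (1, 0), G = (0, 1); any affine frame gives the same invariant.
1. U is the centroid of triangle HPG ⇒ U = (1/3, 1/3)
2. M is where the line through P parallel to HG meets line HU ⇒ M = (-1, 1)
M = H + t·(U−H) with t = 3, so HM:MU = t:(1−t) = 3:-2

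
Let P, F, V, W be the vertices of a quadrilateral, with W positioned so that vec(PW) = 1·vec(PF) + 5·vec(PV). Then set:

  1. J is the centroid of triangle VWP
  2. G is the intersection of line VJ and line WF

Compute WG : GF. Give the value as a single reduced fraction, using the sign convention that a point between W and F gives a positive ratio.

WG:GF = 1/4

Choose coordinates P = (0, 0), F = (1, 0), V = (0, 1), W = (1, 5).
1. J is the centroid of triangle VWP ⇒ J = (1/3, 2)
2. G is the intersection of line VJ and line WF ⇒ G = (1, 4)
G = W + t·(F−W) with t = 1/5, so WG:GF = t:(1−t) = 1/5:4/5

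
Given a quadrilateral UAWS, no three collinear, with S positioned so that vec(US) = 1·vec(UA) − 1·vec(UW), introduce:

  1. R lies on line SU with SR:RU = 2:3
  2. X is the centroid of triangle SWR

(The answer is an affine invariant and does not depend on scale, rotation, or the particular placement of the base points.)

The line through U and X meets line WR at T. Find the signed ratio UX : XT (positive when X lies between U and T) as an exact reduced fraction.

Work in coordinates with U = (0, 0), A = (1, 0), W = (0, 1), S = (1, -1).
1. R lies on line SU with SR:RU = 2:3 ⇒ R = (3/5, -3/5)
2. X is the centroid of triangle SWR ⇒ X = (8/15, -1/5)
line UX meets WR at T = (24/55, -9/55)
X = U + t·(T−U) with t = 11/9, so UX:XT = 11/9:-2/9

UX:XT = -11/2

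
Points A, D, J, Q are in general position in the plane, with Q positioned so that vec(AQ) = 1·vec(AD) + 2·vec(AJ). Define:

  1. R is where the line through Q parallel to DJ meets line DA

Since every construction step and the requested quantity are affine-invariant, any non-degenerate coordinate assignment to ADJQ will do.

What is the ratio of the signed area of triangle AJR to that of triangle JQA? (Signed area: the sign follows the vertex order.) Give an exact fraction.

[AJR]:[JQA] = 3

Work in coordinates with A = (0, 0), D = (1, 0), J = (0, 1), Q = (1, 2).
1. R is where the line through Q parallel to DJ meets line DA ⇒ R = (3, 0)
2·[AJR] = -3, 2·[JQA] = -1
[AJR]:[JQA] = -3:-1 = 3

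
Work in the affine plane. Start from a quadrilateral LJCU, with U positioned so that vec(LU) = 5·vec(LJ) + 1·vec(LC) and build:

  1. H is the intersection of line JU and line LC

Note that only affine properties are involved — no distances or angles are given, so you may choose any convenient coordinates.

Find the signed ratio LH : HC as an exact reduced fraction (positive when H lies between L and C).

Choose coordinates L = (0, 0), J = (1, 0), C = (0, 1), U = (5, 1).
1. H is the intersection of line JU and line LC ⇒ H = (0, -1/4)
H = L + t·(C−L) with t = -1/4, so LH:HC = t:(1−t) = -1/4:5/4

LH:HC = -1/5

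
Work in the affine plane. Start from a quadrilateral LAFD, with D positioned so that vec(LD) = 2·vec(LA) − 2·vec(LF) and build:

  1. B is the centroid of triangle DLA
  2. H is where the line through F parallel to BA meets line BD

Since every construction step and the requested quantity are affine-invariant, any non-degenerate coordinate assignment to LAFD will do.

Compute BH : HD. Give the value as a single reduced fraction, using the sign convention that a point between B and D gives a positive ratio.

BH:HD = -1/2

Set L = (0, 0), A = (1, 0), F = (0, 1), D = (2, -2); any affine frame gives the same invariant.
1. B is the centroid of triangle DLA ⇒ B = (1, -2/3)
2. H is where the line through F parallel to BA meets line BD ⇒ H = (0, 2/3)
H = B + t·(D−B) with t = -1, so BH:HD = t:(1−t) = -1:2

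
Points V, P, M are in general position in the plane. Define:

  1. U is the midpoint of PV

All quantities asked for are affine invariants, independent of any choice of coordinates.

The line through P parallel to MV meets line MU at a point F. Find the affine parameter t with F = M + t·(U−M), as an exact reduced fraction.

Assign V = (0, 0), P = (1, 0), M = (0, 1) — the answer is frame-independent, so this choice is without loss of generality.
1. U is the midpoint of PV ⇒ U = (1/2, 0)
through P parallel to MV: direction (0, -1); meets MU at F = (1, -1)
F = M + t·(U−M) with t = 2

t = 2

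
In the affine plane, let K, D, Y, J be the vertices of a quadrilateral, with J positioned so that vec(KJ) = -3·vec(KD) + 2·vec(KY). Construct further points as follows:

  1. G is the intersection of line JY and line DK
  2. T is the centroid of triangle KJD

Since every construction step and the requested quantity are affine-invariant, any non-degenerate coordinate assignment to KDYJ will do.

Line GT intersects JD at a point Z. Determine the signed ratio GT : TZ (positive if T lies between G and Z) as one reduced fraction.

GT:TZ = -7

Set K = (0, 0), D = (1, 0), Y = (0, 1), J = (-3, 2); any affine frame gives the same invariant.
1. G is the intersection of line JY and line DK ⇒ G = (3, 0)
2. T is the centroid of triangle KJD ⇒ T = (-2/3, 2/3)
line GT meets JD at Z = (-1/7, 4/7)
T = G + t·(Z−G) with t = 7/6, so GT:TZ = 7/6:-1/6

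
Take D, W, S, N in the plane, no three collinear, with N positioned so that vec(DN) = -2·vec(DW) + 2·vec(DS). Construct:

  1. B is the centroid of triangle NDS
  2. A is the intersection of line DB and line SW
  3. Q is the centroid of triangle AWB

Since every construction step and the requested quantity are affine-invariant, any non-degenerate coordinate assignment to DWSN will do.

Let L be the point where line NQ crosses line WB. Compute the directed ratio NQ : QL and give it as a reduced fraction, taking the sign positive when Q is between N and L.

Set D = (0, 0), W = (1, 0), S = (0, 1), N = (-2, 2); any affine frame gives the same invariant.
1. B is the centroid of triangle NDS ⇒ B = (-2/3, 1)
2. A is the intersection of line DB and line SW ⇒ A = (-2, 3)
3. Q is the centroid of triangle AWB ⇒ Q = (-5/9, 4/3)
line NQ meets WB at L = (-31/9, 8/3)
Q = N + t·(L−N) with t = -1, so NQ:QL = -1:2

NQ:QL = -1/2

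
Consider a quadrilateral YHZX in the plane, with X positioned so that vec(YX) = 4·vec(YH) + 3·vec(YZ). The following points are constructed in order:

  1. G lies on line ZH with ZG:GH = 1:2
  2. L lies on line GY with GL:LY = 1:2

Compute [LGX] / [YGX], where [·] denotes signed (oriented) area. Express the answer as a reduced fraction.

Set Y = (0, 0), H = (1, 0), Z = (0, 1), X = (4, 3); any affine frame gives the same invariant.
1. G lies on line ZH with ZG:GH = 1:2 ⇒ G = (1/3, 2/3)
2. L lies on line GY with GL:LY = 1:2 ⇒ L = (2/9, 4/9)
2·[LGX] = -5/9, 2·[YGX] = -5/3
[LGX]:[YGX] = -5/9:-5/3 = 1/3

[LGX]:[YGX] = 1/3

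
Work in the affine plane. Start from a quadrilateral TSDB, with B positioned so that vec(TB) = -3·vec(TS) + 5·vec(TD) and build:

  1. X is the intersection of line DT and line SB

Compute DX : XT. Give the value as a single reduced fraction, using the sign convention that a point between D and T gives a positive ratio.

Set T = (0, 0), S = (1, 0), D = (0, 1), B = (-3, 5); any affine frame gives the same invariant.
1. X is the intersection of line DT and line SB ⇒ X = (0, 5/4)
X = D + t·(T−D) with t = -1/4, so DX:XT = t:(1−t) = -1/4:5/4

DX:XT = -1/5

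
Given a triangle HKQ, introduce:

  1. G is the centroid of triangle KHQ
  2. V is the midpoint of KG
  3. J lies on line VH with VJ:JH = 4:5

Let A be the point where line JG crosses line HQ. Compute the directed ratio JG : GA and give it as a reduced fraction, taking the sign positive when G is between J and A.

JG:GA = 1/9

Choose coordinates H = (0, 0), K = (1, 0), Q = (0, 1).
1. G is the centroid of triangle KHQ ⇒ G = (1/3, 1/3)
2. V is the midpoint of KG ⇒ V = (2/3, 1/6)
3. J lies on line VH with VJ:JH = 4:5 ⇒ J = (10/27, 5/54)
line JG meets HQ at A = (0, 5/2)
G = J + t·(A−J) with t = 1/10, so JG:GA = 1/10:9/10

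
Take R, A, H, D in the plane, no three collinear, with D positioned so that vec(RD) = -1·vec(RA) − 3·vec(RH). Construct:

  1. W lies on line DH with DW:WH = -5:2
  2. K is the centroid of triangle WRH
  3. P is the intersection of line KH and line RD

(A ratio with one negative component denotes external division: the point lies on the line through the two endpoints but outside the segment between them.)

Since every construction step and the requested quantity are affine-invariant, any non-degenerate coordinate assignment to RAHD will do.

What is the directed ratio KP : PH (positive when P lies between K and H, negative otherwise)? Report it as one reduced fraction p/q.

Choose coordinates R = (0, 0), A = (1, 0), H = (0, 1), D = (-1, -3).
1. W lies on line DH with DW:WH = -5:2 ⇒ W = (2/3, 11/3)
2. K is the centroid of triangle WRH ⇒ K = (2/9, 14/9)
3. P is the intersection of line KH and line RD ⇒ P = (2, 6)
P = K + t·(H−K) with t = -8, so KP:PH = t:(1−t) = -8:9

KP:PH = -8/9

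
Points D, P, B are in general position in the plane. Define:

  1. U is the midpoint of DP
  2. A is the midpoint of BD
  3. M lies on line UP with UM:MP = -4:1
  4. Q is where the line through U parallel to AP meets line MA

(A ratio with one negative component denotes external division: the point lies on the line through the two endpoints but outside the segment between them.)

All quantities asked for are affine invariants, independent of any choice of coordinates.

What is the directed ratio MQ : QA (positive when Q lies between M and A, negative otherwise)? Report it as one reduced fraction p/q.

MQ:QA = -4/3

Assign D = (0, 0), P = (1, 0), B = (0, 1) — the answer is frame-independent, so this choice is without loss of generality.
1. U is the midpoint of DP ⇒ U = (1/2, 0)
2. A is the midpoint of BD ⇒ A = (0, 1/2)
3. M lies on line UP with UM:MP = -4:1 ⇒ M = (7/6, 0)
4. Q is where the line through U parallel to AP meets line MA ⇒ Q = (-7/2, 2)
Q = M + t·(A−M) with t = 4, so MQ:QA = t:(1−t) = 4:-3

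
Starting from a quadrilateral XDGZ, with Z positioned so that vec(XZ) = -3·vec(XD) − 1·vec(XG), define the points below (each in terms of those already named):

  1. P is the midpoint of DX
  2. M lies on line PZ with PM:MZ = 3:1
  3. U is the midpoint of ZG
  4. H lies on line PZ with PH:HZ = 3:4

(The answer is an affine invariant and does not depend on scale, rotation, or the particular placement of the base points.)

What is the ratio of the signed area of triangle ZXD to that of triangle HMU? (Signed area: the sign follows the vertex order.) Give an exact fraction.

[ZXD]:[HMU] = 14/9

Set X = (0, 0), D = (1, 0), G = (0, 1), Z = (-3, -1); any affine frame gives the same invariant.
1. P is the midpoint of DX ⇒ P = (1/2, 0)
2. M lies on line PZ with PM:MZ = 3:1 ⇒ M = (-17/8, -3/4)
3. U is the midpoint of ZG ⇒ U = (-3/2, 0)
4. H lies on line PZ with PH:HZ = 3:4 ⇒ H = (-1, -3/7)
2·[ZXD] = -1, 2·[HMU] = -9/14
[ZXD]:[HMU] = -1:-9/14 = 14/9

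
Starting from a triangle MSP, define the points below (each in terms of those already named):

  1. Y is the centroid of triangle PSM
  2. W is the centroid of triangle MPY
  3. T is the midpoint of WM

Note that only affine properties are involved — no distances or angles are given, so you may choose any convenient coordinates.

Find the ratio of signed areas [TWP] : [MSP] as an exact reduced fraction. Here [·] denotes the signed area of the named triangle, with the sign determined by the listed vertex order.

[TWP]:[MSP] = 1/18

Assign M = (0, 0), S = (1, 0), P = (0, 1) — the answer is frame-independent, so this choice is without loss of generality.
1. Y is the centroid of triangle PSM ⇒ Y = (1/3, 1/3)
2. W is the centroid of triangle MPY ⇒ W = (1/9, 4/9)
3. T is the midpoint of WM ⇒ T = (1/18, 2/9)
2·[TWP] = 1/18, 2·[MSP] = 1
[TWP]:[MSP] = 1/18:1 = 1/18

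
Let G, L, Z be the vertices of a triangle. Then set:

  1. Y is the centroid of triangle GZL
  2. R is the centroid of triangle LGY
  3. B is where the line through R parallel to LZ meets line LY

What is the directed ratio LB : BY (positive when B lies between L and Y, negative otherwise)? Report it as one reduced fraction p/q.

Set G = (0, 0), L = (1, 0), Z = (0, 1); any affine frame gives the same invariant.
1. Y is the centroid of triangle GZL ⇒ Y = (1/3, 1/3)
2. R is the centroid of triangle LGY ⇒ R = (4/9, 1/9)
3. B is where the line through R parallel to LZ meets line LY ⇒ B = (1/9, 4/9)
B = L + t·(Y−L) with t = 4/3, so LB:BY = t:(1−t) = 4/3:-1/3

LB:BY = -4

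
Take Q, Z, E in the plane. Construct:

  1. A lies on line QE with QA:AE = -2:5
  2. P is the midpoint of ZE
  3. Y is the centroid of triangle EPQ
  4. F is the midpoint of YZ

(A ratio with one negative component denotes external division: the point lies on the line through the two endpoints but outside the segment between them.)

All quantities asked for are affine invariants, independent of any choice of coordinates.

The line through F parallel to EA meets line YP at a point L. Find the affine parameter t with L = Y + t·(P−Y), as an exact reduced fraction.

Set Q = (0, 0), Z = (1, 0), E = (0, 1); any affine frame gives the same invariant.
1. A lies on line QE with QA:AE = -2:5 ⇒ A = (0, -2/3)
2. P is the midpoint of ZE ⇒ P = (1/2, 1/2)
3. Y is the centroid of triangle EPQ ⇒ Y = (1/6, 1/2)
4. F is the midpoint of YZ ⇒ F = (7/12, 1/4)
through F parallel to EA: direction (0, -5/3); meets YP at L = (7/12, 1/2)
L = Y + t·(P−Y) with t = 5/4

t = 5/4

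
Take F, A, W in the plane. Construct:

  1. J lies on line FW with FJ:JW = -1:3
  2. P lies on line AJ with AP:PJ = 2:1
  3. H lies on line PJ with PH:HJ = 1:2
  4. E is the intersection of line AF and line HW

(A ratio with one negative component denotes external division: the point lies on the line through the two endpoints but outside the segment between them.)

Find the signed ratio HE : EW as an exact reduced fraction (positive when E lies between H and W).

HE:EW = 7/18

Set F = (0, 0), A = (1, 0), W = (0, 1); any affine frame gives the same invariant.
1. J lies on line FW with FJ:JW = -1:3 ⇒ J = (0, -1/2)
2. P lies on line AJ with AP:PJ = 2:1 ⇒ P = (1/3, -1/3)
3. H lies on line PJ with PH:HJ = 1:2 ⇒ H = (2/9, -7/18)
4. E is the intersection of line AF and line HW ⇒ E = (4/25, 0)
E = H + t·(W−H) with t = 7/25, so HE:EW = t:(1−t) = 7/25:18/25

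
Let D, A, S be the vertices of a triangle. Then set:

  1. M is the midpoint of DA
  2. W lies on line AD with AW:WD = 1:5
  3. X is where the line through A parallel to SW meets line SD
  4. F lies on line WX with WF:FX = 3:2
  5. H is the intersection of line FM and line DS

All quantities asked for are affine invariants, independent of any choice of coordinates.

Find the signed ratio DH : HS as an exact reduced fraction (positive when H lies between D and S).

Assign D = (0, 0), A = (1, 0), S = (0, 1) — the answer is frame-independent, so this choice is without loss of generality.
1. M is the midpoint of DA ⇒ M = (1/2, 0)
2. W lies on line AD with AW:WD = 1:5 ⇒ W = (5/6, 0)
3. X is where the line through A parallel to SW meets line SD ⇒ X = (0, 6/5)
4. F lies on line WX with WF:FX = 3:2 ⇒ F = (1/3, 18/25)
5. H is the intersection of line FM and line DS ⇒ H = (0, 54/25)
H = D + t·(S−D) with t = 54/25, so DH:HS = t:(1−t) = 54/25:-29/25

DH:HS = -54/29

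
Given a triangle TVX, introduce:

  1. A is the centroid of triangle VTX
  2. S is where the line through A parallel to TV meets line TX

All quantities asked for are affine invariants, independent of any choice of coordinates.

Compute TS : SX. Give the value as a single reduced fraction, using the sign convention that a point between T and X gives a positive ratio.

Choose coordinates T = (0, 0), V = (1, 0), X = (0, 1).
1. A is the centroid of triangle VTX ⇒ A = (1/3, 1/3)
2. S is where the line through A parallel to TV meets line TX ⇒ S = (0, 1/3)
S = T + t·(X−T) with t = 1/3, so TS:SX = t:(1−t) = 1/3:2/3

TS:SX = 1/2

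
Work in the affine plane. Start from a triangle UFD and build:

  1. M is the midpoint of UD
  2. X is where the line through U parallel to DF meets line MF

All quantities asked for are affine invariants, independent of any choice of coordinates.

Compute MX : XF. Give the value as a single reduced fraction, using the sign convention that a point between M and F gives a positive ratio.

MX:XF = -1/2

Set U = (0, 0), F = (1, 0), D = (0, 1); any affine frame gives the same invariant.
1. M is the midpoint of UD ⇒ M = (0, 1/2)
2. X is where the line through U parallel to DF meets line MF ⇒ X = (-1, 1)
X = M + t·(F−M) with t = -1, so MX:XF = t:(1−t) = -1:2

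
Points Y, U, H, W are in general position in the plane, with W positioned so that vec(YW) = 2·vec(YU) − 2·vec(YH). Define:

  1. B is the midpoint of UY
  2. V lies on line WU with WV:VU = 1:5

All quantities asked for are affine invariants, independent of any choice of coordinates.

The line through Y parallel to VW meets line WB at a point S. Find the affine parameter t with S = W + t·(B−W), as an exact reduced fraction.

Assign Y = (0, 0), U = (1, 0), H = (0, 1), W = (2, -2) — the answer is frame-independent, so this choice is without loss of generality.
1. B is the midpoint of UY ⇒ B = (1/2, 0)
2. V lies on line WU with WV:VU = 1:5 ⇒ V = (11/6, -5/3)
through Y parallel to VW: direction (1/6, -1/3); meets WB at S = (-1, 2)
S = W + t·(B−W) with t = 2

t = 2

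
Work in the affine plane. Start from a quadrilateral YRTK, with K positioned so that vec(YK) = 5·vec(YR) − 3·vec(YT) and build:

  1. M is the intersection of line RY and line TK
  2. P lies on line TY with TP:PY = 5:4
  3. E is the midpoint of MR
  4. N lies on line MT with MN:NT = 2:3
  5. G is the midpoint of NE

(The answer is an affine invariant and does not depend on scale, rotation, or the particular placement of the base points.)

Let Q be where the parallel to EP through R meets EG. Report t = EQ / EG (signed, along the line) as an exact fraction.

t = -20/51

Choose coordinates Y = (0, 0), R = (1, 0), T = (0, 1), K = (5, -3).
1. M is the intersection of line RY and line TK ⇒ M = (5/4, 0)
2. P lies on line TY with TP:PY = 5:4 ⇒ P = (0, 4/9)
3. E is the midpoint of MR ⇒ E = (9/8, 0)
4. N lies on line MT with MN:NT = 2:3 ⇒ N = (3/4, 2/5)
5. G is the midpoint of NE ⇒ G = (15/16, 1/5)
through R parallel to EP: direction (-9/8, 4/9); meets EG at Q = (163/136, -4/51)
Q = E + t·(G−E) with t = -20/51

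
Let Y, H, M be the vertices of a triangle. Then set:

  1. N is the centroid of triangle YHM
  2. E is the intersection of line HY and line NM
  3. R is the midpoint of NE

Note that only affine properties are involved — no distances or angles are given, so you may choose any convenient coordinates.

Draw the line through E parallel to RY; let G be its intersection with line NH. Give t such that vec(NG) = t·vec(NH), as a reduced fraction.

t = 2/3

Set Y = (0, 0), H = (1, 0), M = (0, 1); any affine frame gives the same invariant.
1. N is the centroid of triangle YHM ⇒ N = (1/3, 1/3)
2. E is the intersection of line HY and line NM ⇒ E = (1/2, 0)
3. R is the midpoint of NE ⇒ R = (5/12, 1/6)
through E parallel to RY: direction (-5/12, -1/6); meets NH at G = (7/9, 1/9)
G = N + t·(H−N) with t = 2/3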